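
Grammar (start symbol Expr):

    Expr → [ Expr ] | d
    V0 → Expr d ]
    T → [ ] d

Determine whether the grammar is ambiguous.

(V0, T are unreachable from Expr, so their rules don't affect L(Expr).) L(Expr) is { openⁿ atom closeⁿ : n ≥ 0 }. The bracket depth fixes n, and the derivation is forced at every step.

Unambiguous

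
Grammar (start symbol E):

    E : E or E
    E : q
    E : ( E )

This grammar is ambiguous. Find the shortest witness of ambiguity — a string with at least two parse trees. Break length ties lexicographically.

q or q or q

length 1: no string has ≥2 trees
length 3: no string has ≥2 trees
length 5: q or q or q has 2 parse trees

Two derivations of q or q or q:
  E ⇒ E or E ⇒ E or E or E ⇒ q or E or E ⇒ q or q or E ⇒ q or q or q
  E ⇒ E or E ⇒ q or E ⇒ q or E or E ⇒ q or q or E ⇒ q or q or q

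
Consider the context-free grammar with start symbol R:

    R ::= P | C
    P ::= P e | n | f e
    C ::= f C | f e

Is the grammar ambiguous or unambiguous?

Witness: f e

Derivation 1: R ⇒ P ⇒ f e
Derivation 2: R ⇒ C ⇒ f e

Two distinct leftmost derivations for the same string.

Ambiguous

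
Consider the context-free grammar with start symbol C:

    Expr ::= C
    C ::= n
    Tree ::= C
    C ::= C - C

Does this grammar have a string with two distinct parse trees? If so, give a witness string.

Ambiguous

Witness: n - n - n

Derivation 1: C ⇒ C - C ⇒ n - C ⇒ n - C - C ⇒ n - n - C ⇒ n - n - n
Derivation 2: C ⇒ C - C ⇒ C - C - C ⇒ n - C - C ⇒ n - n - C ⇒ n - n - n

Two distinct leftmost derivations for the same string.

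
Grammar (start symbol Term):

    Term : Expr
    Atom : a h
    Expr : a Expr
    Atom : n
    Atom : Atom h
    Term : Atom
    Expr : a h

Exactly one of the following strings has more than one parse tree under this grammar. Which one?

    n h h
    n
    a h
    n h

n h h: 1 tree
n: 1 tree
a h: 2 trees
n h: 1 tree

a h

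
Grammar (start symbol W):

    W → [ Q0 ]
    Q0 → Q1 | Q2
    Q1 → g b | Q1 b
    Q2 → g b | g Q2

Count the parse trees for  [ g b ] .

Parse trees for [ g b ]:
  [W [ [Q0 [Q1 g b]] ]]
  [W [ [Q0 [Q2 g b]] ]]

2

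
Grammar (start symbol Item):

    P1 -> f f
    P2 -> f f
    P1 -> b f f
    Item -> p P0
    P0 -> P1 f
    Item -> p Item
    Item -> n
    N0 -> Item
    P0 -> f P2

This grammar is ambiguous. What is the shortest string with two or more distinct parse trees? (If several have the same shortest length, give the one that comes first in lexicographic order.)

p f f f

length 1: no string has ≥2 trees
length 2: no string has ≥2 trees
length 3: no string has ≥2 trees
length 4: p f f f has 2 parse trees

Two derivations of p f f f:
  Item ⇒ p P0 ⇒ p P1 f ⇒ p f f f
  Item ⇒ p P0 ⇒ p f P2 ⇒ p f f f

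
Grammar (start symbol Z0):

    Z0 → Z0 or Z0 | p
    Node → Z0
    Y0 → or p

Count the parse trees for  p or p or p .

2

Parse trees for p or p or p:
  [Z0 [Z0 p] or [Z0 [Z0 p] or [Z0 p]]]
  [Z0 [Z0 [Z0 p] or [Z0 p]] or [Z0 p]]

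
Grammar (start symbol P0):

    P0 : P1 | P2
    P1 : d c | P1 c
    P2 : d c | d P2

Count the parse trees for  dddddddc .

Parse trees for dddddddc:
  [P0 [P2 d [P2 d [P2 d [P2 d [P2 d [P2 d [P2 d c]]]]]]]]

1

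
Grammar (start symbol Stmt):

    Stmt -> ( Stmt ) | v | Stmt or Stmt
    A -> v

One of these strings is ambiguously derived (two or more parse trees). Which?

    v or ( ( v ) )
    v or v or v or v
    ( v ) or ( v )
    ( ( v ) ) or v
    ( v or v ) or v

v or ( ( v ) ): 1 tree
v or v or v or v: 5 trees
( v ) or ( v ): 1 tree
( ( v ) ) or v: 1 tree
( v or v ) or v: 1 tree

v or v or v or v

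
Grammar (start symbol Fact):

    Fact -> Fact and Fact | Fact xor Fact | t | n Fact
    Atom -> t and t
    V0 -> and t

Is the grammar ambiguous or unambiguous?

Ambiguous

Witness: n t and t

Derivation 1: Fact ⇒ Fact and Fact ⇒ n Fact and Fact ⇒ n t and Fact ⇒ n t and t
Derivation 2: Fact ⇒ n Fact ⇒ n Fact and Fact ⇒ n t and Fact ⇒ n t and t

Two distinct leftmost derivations for the same string.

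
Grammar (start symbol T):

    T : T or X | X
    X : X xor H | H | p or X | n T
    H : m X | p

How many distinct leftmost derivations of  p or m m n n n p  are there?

2

Parse trees for p or m m n n n p:
  [T [T [X [H p]]] or [X [H m [X [H m [X n [T [X n [T [X n [T [X [H p]]]]]]]]]]]]]
  [T [X p or [X [H m [X [H m [X n [T [X n [T [X n [T [X [H p]]]]]]]]]]]]]]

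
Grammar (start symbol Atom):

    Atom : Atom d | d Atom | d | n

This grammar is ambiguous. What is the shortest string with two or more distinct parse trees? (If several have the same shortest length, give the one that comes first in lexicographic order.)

length 1: no string has ≥2 trees
length 2: d d has 2 parse trees

Two derivations of d d:
  Atom ⇒ Atom d ⇒ d d
  Atom ⇒ d Atom ⇒ d d

d d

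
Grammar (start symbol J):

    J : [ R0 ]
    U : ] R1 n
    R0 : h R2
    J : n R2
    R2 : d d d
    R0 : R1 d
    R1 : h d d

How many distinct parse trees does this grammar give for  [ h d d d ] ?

2

Parse trees for [ h d d d ]:
  [J [ [R0 h [R2 d d d]] ]]
  [J [ [R0 [R1 h d d] d] ]]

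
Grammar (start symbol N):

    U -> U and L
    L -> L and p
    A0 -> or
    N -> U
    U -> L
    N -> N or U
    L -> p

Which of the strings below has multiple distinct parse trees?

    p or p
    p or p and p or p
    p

p or p: 1 tree
p or p and p or p: 2 trees
p: 1 tree

p or p and p or p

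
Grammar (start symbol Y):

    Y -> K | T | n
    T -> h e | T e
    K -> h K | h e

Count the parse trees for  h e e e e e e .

Parse trees for h e e e e e e:
  [Y [T [T [T [T [T [T h e] e] e] e] e] e]]

1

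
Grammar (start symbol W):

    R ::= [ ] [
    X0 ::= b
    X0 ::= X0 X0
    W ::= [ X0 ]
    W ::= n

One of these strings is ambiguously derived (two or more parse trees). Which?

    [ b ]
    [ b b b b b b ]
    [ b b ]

[ b ]: 1 tree
[ b b b b b b ]: 42 trees
[ b b ]: 1 tree

[ b b b b b b ]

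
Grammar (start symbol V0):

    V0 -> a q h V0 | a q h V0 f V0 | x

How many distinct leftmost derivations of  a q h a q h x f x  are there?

2

Parse trees for a q h a q h x f x:
  [V0 a q h [V0 a q h [V0 x] f [V0 x]]]
  [V0 a q h [V0 a q h [V0 x]] f [V0 x]]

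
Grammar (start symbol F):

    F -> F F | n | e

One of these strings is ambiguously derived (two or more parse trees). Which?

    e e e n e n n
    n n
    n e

e e e n e n n

e e e n e n n: 132 trees
n n: 1 tree
n e: 1 tree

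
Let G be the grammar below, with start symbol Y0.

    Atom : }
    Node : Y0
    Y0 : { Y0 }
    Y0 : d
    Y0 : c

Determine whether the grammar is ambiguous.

Unambiguous

Only Y0 is reachable from Y0; ignoring the rest: Each string is a nest of matched brackets around a single atom. An opening bracket forces the recursive rule; an atom forces the base rule.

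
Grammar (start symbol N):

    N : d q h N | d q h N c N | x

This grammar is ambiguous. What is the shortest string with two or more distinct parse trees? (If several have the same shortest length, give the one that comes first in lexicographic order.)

d q h d q h x c x

length 1: no string has ≥2 trees
length 4: no string has ≥2 trees
length 6: no string has ≥2 trees
length 7: no string has ≥2 trees
length 9: d q h d q h x c x has 2 parse trees

Two derivations of d q h d q h x c x:
  N ⇒ d q h N ⇒ d q h d q h N c N ⇒ d q h d q h x c N ⇒ d q h d q h x c x
  N ⇒ d q h N c N ⇒ d q h d q h N c N ⇒ d q h d q h x c N ⇒ d q h d q h x c x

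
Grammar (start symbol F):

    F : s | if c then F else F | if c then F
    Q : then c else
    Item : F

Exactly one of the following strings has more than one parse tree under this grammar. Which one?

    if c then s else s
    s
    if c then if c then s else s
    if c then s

if c then s else s: 1 tree
s: 1 tree
if c then if c then s else s: 2 trees
if c then s: 1 tree

if c then if c then s else s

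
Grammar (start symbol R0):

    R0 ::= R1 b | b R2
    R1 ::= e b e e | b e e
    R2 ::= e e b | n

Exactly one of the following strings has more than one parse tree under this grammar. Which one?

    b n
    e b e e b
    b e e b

b n: 1 tree
e b e e b: 1 tree
b e e b: 2 trees

b e e b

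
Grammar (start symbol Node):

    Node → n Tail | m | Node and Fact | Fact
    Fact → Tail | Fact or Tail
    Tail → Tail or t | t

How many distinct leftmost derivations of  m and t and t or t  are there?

2

Parse trees for m and t and t or t:
  [Node [Node [Node m] and [Fact [Tail t]]] and [Fact [Tail [Tail t] or t]]]
  [Node [Node [Node m] and [Fact [Tail t]]] and [Fact [Fact [Tail t]] or [Tail t]]]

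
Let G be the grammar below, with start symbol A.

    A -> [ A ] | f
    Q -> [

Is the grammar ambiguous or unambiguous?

Unambiguous

(Q is unreachable from A, so its rules don't affect L(A).) L(A) is { openⁿ atom closeⁿ : n ≥ 0 }. The bracket depth fixes n, and the derivation is forced at every step.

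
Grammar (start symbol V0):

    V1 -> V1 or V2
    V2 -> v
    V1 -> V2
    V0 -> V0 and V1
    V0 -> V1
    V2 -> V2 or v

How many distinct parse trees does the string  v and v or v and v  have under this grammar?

Parse trees for v and v or v and v:
  [V0 [V0 [V0 [V1 [V2 v]]] and [V1 [V1 [V2 v]] or [V2 v]]] and [V1 [V2 v]]]
  [V0 [V0 [V0 [V1 [V2 v]]] and [V1 [V2 [V2 v] or v]]] and [V1 [V2 v]]]

2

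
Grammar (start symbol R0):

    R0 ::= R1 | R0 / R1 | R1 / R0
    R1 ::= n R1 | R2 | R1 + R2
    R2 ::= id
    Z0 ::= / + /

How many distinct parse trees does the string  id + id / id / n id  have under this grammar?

Parse trees for id + id / id / n id:
  [R0 [R0 [R0 [R1 [R1 [R2 id]] + [R2 id]]] / [R1 [R2 id]]] / [R1 n [R1 [R2 id]]]]
  [R0 [R0 [R1 [R1 [R2 id]] + [R2 id]] / [R0 [R1 [R2 id]]]] / [R1 n [R1 [R2 id]]]]
  [R0 [R1 [R1 [R2 id]] + [R2 id]] / [R0 [R0 [R1 [R2 id]]] / [R1 n [R1 [R2 id]]]]]
  [R0 [R1 [R1 [R2 id]] + [R2 id]] / [R0 [R1 [R2 id]] / [R0 [R1 n [R1 [R2 id]]]]]]

4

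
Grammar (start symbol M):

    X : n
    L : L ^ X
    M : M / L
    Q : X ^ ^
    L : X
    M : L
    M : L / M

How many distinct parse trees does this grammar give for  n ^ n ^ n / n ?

Parse trees for n ^ n ^ n / n:
  [M [M [L [L [L [X n]] ^ [X n]] ^ [X n]]] / [L [X n]]]
  [M [L [L [L [X n]] ^ [X n]] ^ [X n]] / [M [L [X n]]]]

2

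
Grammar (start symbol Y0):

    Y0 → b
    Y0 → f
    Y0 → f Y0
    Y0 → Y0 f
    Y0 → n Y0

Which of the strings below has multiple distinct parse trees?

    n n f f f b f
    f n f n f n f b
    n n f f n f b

n n f f f b f: 6 trees
f n f n f n f b: 1 tree
n n f f n f b: 1 tree

n n f f f b f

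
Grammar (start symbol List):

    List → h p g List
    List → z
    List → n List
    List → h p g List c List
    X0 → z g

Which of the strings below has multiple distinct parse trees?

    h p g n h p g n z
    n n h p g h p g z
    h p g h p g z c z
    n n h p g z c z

h p g h p g z c z

h p g n h p g n z: 1 tree
n n h p g h p g z: 1 tree
h p g h p g z c z: 2 trees
n n h p g z c z: 1 tree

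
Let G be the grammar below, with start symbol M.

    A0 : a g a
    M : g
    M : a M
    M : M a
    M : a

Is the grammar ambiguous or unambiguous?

Ambiguous

Witness: a a

Derivation 1: M ⇒ a M ⇒ a a
Derivation 2: M ⇒ M a ⇒ a a

Two distinct leftmost derivations for the same string.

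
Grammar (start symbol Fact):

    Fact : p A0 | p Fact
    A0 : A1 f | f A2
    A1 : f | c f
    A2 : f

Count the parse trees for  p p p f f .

2

Parse trees for p p p f f:
  [Fact p [Fact p [Fact p [A0 [A1 f] f]]]]
  [Fact p [Fact p [Fact p [A0 f [A2 f]]]]]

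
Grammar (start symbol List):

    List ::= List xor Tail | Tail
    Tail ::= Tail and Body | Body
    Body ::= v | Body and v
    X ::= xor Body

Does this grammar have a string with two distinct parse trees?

Ambiguous

Witness: v and v

Derivation 1: List ⇒ Tail ⇒ Tail and Body ⇒ Body and Body ⇒ v and Body ⇒ v and v
Derivation 2: List ⇒ Tail ⇒ Body ⇒ Body and v ⇒ v and v

Two distinct leftmost derivations for the same string.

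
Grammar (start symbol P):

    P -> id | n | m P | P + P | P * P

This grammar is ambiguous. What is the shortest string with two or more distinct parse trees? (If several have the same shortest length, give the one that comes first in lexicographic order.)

length 1: no string has ≥2 trees
length 2: no string has ≥2 trees
length 3: no string has ≥2 trees
length 4: m id * id has 2 parse trees

Two derivations of m id * id:
  P ⇒ m P ⇒ m P * P ⇒ m id * P ⇒ m id * id
  P ⇒ P * P ⇒ m P * P ⇒ m id * P ⇒ m id * id

m id * id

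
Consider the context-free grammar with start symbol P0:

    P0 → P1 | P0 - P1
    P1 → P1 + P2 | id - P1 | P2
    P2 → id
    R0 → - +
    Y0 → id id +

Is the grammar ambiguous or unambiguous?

Ambiguous

Witness: id - id

Derivation 1: P0 ⇒ P1 ⇒ id - P1 ⇒ id - P2 ⇒ id - id
Derivation 2: P0 ⇒ P0 - P1 ⇒ P1 - P1 ⇒ P2 - P1 ⇒ id - P1 ⇒ id - P2 ⇒ id - id

Two distinct leftmost derivations for the same string.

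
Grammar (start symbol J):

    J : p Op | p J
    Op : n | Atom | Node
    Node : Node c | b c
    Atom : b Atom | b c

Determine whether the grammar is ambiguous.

Ambiguous

Witness: p b c

Derivation 1: J ⇒ p Op ⇒ p Atom ⇒ p b c
Derivation 2: J ⇒ p Op ⇒ p Node ⇒ p b c

Two distinct leftmost derivations for the same string.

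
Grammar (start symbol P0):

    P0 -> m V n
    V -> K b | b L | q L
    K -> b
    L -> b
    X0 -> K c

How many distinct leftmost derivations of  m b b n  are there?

2

Parse trees for m b b n:
  [P0 m [V [K b] b] n]
  [P0 m [V b [L b]] n]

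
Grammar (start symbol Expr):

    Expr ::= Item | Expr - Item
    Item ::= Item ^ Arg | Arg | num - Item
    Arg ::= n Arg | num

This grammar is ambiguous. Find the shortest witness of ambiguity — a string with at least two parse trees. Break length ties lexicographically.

length 1: no string has ≥2 trees
length 2: no string has ≥2 trees
length 3: num - num has 2 parse trees

Two derivations of num - num:
  Expr ⇒ Item ⇒ num - Item ⇒ num - Arg ⇒ num - num
  Expr ⇒ Expr - Item ⇒ Item - Item ⇒ Arg - Item ⇒ num - Item ⇒ num - Arg ⇒ num - num

num - num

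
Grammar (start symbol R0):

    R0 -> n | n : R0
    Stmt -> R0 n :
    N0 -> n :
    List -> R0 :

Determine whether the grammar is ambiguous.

Unambiguous

(Stmt, N0, List are unreachable from R0, so their rules don't affect L(R0).) The reachable grammar is A → atom sep A | atom. Each atom is followed by either the separator (recurse) or end-of-string (stop) — no choice point.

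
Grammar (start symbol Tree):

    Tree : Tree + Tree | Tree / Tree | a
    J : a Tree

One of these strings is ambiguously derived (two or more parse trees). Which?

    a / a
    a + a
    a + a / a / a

a / a: 1 tree
a + a: 1 tree
a + a / a / a: 5 trees

a + a / a / a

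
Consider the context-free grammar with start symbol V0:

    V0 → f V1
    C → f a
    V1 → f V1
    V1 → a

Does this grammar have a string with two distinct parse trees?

Only V0, V1 are reachable from V0; ignoring the rest: Restricted to the reachable nonterminals, every rule has the form A → t or A → t B, and no two rules for the same A share a first terminal. The grammar encodes a DFA — one run per string.

Unambiguous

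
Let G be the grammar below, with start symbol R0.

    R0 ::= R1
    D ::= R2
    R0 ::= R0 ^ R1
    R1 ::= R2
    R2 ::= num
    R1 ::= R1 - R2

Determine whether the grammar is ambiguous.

Unambiguous

(D is unreachable from R0, so its rules don't affect L(R0).) R0 → R0 ^ R1 | R1  ;  R1 → R1 - R2 | R2  — a left-associative chain with R2 at the bottom. Each string factors uniquely by precedence.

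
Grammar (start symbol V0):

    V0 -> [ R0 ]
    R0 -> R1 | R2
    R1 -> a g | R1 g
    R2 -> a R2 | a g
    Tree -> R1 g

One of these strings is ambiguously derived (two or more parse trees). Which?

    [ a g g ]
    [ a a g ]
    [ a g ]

[ a g ]

[ a g g ]: 1 tree
[ a a g ]: 1 tree
[ a g ]: 2 trees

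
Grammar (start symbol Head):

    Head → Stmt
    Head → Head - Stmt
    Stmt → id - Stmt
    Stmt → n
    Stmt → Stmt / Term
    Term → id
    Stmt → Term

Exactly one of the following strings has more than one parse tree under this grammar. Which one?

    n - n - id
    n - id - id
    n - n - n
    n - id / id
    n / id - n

n - id - id

n - n - id: 1 tree
n - id - id: 2 trees
n - n - n: 1 tree
n - id / id: 1 tree
n / id - n: 1 tree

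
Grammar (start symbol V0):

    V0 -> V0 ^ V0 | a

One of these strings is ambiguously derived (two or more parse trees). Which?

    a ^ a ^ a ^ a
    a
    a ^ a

a ^ a ^ a ^ a: 5 trees
a: 1 tree
a ^ a: 1 tree

a ^ a ^ a ^ a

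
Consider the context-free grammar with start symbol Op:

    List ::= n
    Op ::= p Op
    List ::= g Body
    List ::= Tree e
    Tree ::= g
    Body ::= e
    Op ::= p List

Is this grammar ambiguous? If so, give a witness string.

Witness: p g e

Derivation 1: Op ⇒ p List ⇒ p g Body ⇒ p g e
Derivation 2: Op ⇒ p List ⇒ p Tree e ⇒ p g e

Two distinct leftmost derivations for the same string.

Ambiguous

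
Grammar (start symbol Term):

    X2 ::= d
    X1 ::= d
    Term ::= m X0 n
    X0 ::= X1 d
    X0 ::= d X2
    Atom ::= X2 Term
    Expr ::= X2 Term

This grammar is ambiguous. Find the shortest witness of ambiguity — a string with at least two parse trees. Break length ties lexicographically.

m d d n

length 4: m d d n has 2 parse trees

Two derivations of m d d n:
  Term ⇒ m X0 n ⇒ m X1 d n ⇒ m d d n
  Term ⇒ m X0 n ⇒ m d X2 n ⇒ m d d n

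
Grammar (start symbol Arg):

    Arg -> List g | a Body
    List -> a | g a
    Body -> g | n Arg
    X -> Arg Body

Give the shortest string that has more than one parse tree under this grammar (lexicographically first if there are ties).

a g

length 2: a g has 2 parse trees

Two derivations of a g:
  Arg ⇒ List g ⇒ a g
  Arg ⇒ a Body ⇒ a g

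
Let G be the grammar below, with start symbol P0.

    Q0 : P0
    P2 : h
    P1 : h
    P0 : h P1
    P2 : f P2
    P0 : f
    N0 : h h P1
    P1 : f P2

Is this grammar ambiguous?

Unambiguous

(N0, Q0 are unreachable from P0, so their rules don't affect L(P0).) Restricted to the reachable nonterminals, every rule has the form A → t or A → t B, and no two rules for the same A share a first terminal. The grammar encodes a DFA — one run per string.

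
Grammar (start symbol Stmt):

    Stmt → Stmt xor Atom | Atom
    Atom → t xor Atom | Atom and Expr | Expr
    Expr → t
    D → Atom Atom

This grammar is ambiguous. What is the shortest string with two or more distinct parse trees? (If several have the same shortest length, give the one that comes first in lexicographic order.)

t xor t

length 1: no string has ≥2 trees
length 3: t xor t has 2 parse trees

Two derivations of t xor t:
  Stmt ⇒ Stmt xor Atom ⇒ Atom xor Atom ⇒ Expr xor Atom ⇒ t xor Atom ⇒ t xor Expr ⇒ t xor t
  Stmt ⇒ Atom ⇒ t xor Atom ⇒ t xor Expr ⇒ t xor t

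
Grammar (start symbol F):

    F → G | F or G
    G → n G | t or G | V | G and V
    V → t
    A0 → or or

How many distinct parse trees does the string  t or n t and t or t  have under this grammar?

5

Parse trees for t or n t and t or t:
  [F [F [G t or [G n [G [G [V t]] and [V t]]]]] or [G [V t]]]
  [F [F [G t or [G [G n [G [V t]]] and [V t]]]] or [G [V t]]]
  [F [F [G [G t or [G n [G [V t]]]] and [V t]]] or [G [V t]]]
  [F [F [F [G [V t]]] or [G n [G [G [V t]] and [V t]]]] or [G [V t]]]
  [F [F [F [G [V t]]] or [G [G n [G [V t]]] and [V t]]] or [G [V t]]]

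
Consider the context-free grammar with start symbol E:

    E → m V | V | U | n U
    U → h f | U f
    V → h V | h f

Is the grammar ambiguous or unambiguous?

Ambiguous

Witness: h f

Derivation 1: E ⇒ V ⇒ h f
Derivation 2: E ⇒ U ⇒ h f

Two distinct leftmost derivations for the same string.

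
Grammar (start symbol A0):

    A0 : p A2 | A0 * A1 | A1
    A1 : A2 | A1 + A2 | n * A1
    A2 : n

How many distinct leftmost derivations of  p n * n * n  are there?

2

Parse trees for p n * n * n:
  [A0 [A0 p [A2 n]] * [A1 n * [A1 [A2 n]]]]
  [A0 [A0 [A0 p [A2 n]] * [A1 [A2 n]]] * [A1 [A2 n]]]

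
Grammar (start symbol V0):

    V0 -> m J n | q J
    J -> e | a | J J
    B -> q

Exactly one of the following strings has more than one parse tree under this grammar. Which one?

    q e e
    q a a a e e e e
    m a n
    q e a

q a a a e e e e

q e e: 1 tree
q a a a e e e e: 132 trees
m a n: 1 tree
q e a: 1 tree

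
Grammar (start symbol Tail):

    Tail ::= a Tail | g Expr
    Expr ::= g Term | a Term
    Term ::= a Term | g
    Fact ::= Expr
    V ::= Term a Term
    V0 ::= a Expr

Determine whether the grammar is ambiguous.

Unambiguous

Only Tail, Expr, Term are reachable from Tail; ignoring the rest: Each reachable nonterminal has at most one production per leading terminal, and all productions are right-linear; the derivation is determined token-by-token.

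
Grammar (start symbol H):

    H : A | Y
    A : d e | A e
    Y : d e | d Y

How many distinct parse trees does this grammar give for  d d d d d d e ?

1

Parse trees for d d d d d d e:
  [H [Y d [Y d [Y d [Y d [Y d [Y d e]]]]]]]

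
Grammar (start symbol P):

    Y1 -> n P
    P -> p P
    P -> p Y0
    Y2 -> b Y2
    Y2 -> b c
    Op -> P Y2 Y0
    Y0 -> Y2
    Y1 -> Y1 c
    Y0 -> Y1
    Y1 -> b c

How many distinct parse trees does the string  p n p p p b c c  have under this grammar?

3

Parse trees for p n p p p b c c:
  [P p [Y0 [Y1 n [P p [P p [P p [Y0 [Y1 [Y1 b c] c]]]]]]]]
  [P p [Y0 [Y1 [Y1 n [P p [P p [P p [Y0 [Y2 b c]]]]]] c]]]
  [P p [Y0 [Y1 [Y1 n [P p [P p [P p [Y0 [Y1 b c]]]]]] c]]]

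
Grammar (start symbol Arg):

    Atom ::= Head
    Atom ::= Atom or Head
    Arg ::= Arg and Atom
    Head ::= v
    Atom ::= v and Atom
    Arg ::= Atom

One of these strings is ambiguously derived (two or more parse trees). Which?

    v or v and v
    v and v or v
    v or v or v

v or v and v: 1 tree
v and v or v: 3 trees
v or v or v: 1 tree

v and v or v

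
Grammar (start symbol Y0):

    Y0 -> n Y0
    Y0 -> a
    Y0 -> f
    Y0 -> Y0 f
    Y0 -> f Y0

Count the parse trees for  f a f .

Parse trees for f a f:
  [Y0 [Y0 f [Y0 a]] f]
  [Y0 f [Y0 [Y0 a] f]]

2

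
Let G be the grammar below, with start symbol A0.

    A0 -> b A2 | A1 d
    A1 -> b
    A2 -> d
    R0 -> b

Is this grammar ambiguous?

Witness: b d

Derivation 1: A0 ⇒ b A2 ⇒ b d
Derivation 2: A0 ⇒ A1 d ⇒ b d

Two distinct leftmost derivations for the same string.

Ambiguous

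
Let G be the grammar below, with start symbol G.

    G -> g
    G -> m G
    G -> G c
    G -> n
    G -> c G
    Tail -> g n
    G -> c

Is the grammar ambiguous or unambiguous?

Ambiguous

Witness: c c

Derivation 1: G ⇒ G c ⇒ c c
Derivation 2: G ⇒ c G ⇒ c c

Two distinct leftmost derivations for the same string.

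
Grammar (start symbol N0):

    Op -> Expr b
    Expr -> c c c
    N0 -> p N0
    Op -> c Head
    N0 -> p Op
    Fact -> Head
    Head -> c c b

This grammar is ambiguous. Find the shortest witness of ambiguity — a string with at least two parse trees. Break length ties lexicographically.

length 5: p c c c b has 2 parse trees

Two derivations of p c c c b:
  N0 ⇒ p Op ⇒ p Expr b ⇒ p c c c b
  N0 ⇒ p Op ⇒ p c Head ⇒ p c c c b

p c c c b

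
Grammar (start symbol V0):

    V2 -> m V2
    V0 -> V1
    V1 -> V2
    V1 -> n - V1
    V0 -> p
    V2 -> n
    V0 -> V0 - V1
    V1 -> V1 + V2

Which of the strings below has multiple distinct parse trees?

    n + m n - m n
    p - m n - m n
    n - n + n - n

n - n + n - n

n + m n - m n: 1 tree
p - m n - m n: 1 tree
n - n + n - n: 3 trees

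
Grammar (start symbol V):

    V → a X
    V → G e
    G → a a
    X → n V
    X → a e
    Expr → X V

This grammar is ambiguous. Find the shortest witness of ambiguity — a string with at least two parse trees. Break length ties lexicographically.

length 3: a a e has 2 parse trees

Two derivations of a a e:
  V ⇒ a X ⇒ a a e
  V ⇒ G e ⇒ a a e

a a e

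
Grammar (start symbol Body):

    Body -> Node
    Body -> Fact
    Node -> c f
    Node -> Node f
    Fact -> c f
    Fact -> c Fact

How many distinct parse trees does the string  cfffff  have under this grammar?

Parse trees for cfffff:
  [Body [Node [Node [Node [Node [Node c f] f] f] f] f]]

1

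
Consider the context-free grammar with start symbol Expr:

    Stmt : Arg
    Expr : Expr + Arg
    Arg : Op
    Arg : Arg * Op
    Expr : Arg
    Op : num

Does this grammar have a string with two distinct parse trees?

Unambiguous

(Stmt is unreachable from Expr, so its rules don't affect L(Expr).) Expr → Expr + Arg | Arg  ;  Arg → Arg * Op | Op  — a left-associative chain with Op at the bottom. Each string factors uniquely by precedence.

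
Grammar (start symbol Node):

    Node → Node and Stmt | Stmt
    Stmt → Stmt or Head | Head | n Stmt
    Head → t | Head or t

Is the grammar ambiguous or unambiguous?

Witness: t or t

Derivation 1: Node ⇒ Stmt ⇒ Stmt or Head ⇒ Head or Head ⇒ t or Head ⇒ t or t
Derivation 2: Node ⇒ Stmt ⇒ Head ⇒ Head or t ⇒ t or t

Two distinct leftmost derivations for the same string.

Ambiguous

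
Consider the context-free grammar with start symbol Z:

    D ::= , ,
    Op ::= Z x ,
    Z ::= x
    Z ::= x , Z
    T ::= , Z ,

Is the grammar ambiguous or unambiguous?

Unambiguous

Only Z is reachable from Z; ignoring the rest: Right-recursive list with a separator: after each atom, whether the separator follows determines the rule. One parse per string.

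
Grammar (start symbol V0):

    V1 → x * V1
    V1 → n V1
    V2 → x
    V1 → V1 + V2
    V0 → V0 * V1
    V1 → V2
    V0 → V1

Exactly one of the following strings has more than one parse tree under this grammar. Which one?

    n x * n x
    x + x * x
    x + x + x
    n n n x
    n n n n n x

n x * n x: 2 trees
x + x * x: 1 tree
x + x + x: 1 tree
n n n x: 1 tree
n n n n n x: 1 tree

n x * n x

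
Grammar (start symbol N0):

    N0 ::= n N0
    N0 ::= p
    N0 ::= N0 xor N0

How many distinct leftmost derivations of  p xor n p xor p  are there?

Parse trees for p xor n p xor p:
  [N0 [N0 p] xor [N0 n [N0 [N0 p] xor [N0 p]]]]
  [N0 [N0 p] xor [N0 [N0 n [N0 p]] xor [N0 p]]]
  [N0 [N0 [N0 p] xor [N0 n [N0 p]]] xor [N0 p]]

3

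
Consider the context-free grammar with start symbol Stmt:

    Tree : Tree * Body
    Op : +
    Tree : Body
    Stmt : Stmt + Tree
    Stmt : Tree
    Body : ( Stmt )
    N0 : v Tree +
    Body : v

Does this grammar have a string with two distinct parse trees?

(Op, N0 are unreachable from Stmt, so their rules don't affect L(Stmt).) The grammar is stratified — Stmt handles '+' (left-recursive), Tree handles '*', Body atoms. Each operator has a fixed associativity and precedence level, so every string has one parse.

Unambiguous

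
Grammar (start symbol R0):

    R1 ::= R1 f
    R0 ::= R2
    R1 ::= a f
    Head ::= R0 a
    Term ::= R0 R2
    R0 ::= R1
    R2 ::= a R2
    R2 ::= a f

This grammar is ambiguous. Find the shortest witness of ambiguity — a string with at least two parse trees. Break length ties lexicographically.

length 2: a f has 2 parse trees

Two derivations of a f:
  R0 ⇒ R2 ⇒ a f
  R0 ⇒ R1 ⇒ a f

a f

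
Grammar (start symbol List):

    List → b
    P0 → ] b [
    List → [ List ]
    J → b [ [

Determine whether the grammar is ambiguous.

Only List is reachable from List; ignoring the rest: L(List) is { openⁿ atom closeⁿ : n ≥ 0 }. The bracket depth fixes n, and the derivation is forced at every step.

Unambiguous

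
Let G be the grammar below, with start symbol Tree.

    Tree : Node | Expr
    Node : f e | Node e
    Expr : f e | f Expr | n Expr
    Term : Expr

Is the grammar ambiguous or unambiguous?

Witness: f e

Derivation 1: Tree ⇒ Node ⇒ f e
Derivation 2: Tree ⇒ Expr ⇒ f e

Two distinct leftmost derivations for the same string.

Ambiguous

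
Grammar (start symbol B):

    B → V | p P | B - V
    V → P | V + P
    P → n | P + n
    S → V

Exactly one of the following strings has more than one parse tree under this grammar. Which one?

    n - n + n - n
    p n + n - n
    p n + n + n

n - n + n - n

n - n + n - n: 2 trees
p n + n - n: 1 tree
p n + n + n: 1 tree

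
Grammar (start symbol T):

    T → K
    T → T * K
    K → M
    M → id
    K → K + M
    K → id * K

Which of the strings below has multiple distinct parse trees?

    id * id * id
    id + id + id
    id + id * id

id * id * id: 4 trees
id + id + id: 1 tree
id + id * id: 1 tree

id * id * id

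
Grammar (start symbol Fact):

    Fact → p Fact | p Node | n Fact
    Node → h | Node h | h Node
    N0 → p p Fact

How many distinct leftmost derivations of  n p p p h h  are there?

Parse trees for n p p p h h:
  [Fact n [Fact p [Fact p [Fact p [Node [Node h] h]]]]]
  [Fact n [Fact p [Fact p [Fact p [Node h [Node h]]]]]]

2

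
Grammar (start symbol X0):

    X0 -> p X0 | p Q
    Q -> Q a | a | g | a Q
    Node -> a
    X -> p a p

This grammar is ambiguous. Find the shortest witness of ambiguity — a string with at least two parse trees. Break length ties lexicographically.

length 2: no string has ≥2 trees
length 3: p a a has 2 parse trees

Two derivations of p a a:
  X0 ⇒ p Q ⇒ p Q a ⇒ p a a
  X0 ⇒ p Q ⇒ p a Q ⇒ p a a

p a a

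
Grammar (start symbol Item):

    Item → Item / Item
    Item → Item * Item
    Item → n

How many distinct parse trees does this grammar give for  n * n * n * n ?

Parse trees for n * n * n * n:
  [Item [Item n] * [Item [Item n] * [Item [Item n] * [Item n]]]]
  [Item [Item n] * [Item [Item [Item n] * [Item n]] * [Item n]]]
  [Item [Item [Item n] * [Item n]] * [Item [Item n] * [Item n]]]
  [Item [Item [Item n] * [Item [Item n] * [Item n]]] * [Item n]]
  [Item [Item [Item [Item n] * [Item n]] * [Item n]] * [Item n]]

5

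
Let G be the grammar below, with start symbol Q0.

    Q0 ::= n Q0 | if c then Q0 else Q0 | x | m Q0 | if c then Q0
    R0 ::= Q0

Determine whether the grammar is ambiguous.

Witness: if c then if c then x else x

Derivation 1: Q0 ⇒ if c then Q0 else Q0 ⇒ if c then if c then Q0 else Q0 ⇒ if c then if c then x else Q0 ⇒ if c then if c then x else x
Derivation 2: Q0 ⇒ if c then Q0 ⇒ if c then if c then Q0 else Q0 ⇒ if c then if c then x else Q0 ⇒ if c then if c then x else x

Two distinct leftmost derivations for the same string.

Ambiguous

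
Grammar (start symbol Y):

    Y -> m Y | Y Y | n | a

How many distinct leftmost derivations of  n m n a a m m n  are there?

Parse trees for n m n a a m m n (showing first 6 of 28):
  [Y [Y n] [Y m [Y [Y n] [Y [Y a] [Y [Y a] [Y m [Y m [Y n]]]]]]]]
  [Y [Y n] [Y m [Y [Y n] [Y [Y [Y a] [Y a]] [Y m [Y m [Y n]]]]]]]
  [Y [Y n] [Y m [Y [Y [Y n] [Y a]] [Y [Y a] [Y m [Y m [Y n]]]]]]]
  [Y [Y n] [Y m [Y [Y [Y n] [Y [Y a] [Y a]]] [Y m [Y m [Y n]]]]]]
  [Y [Y n] [Y m [Y [Y [Y [Y n] [Y a]] [Y a]] [Y m [Y m [Y n]]]]]]
  [Y [Y n] [Y [Y m [Y n]] [Y [Y a] [Y [Y a] [Y m [Y m [Y n]]]]]]]

28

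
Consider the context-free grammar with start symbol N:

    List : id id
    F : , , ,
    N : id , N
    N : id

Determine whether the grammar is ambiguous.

Unambiguous

(List, F are unreachable from N, so their rules don't affect L(N).) The reachable grammar is A → atom sep A | atom. Each atom is followed by either the separator (recurse) or end-of-string (stop) — no choice point.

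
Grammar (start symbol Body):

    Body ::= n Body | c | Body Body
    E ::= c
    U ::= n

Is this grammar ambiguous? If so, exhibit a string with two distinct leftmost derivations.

Witness: c c c

Derivation 1: Body ⇒ Body Body ⇒ c Body ⇒ c Body Body ⇒ c c Body ⇒ c c c
Derivation 2: Body ⇒ Body Body ⇒ Body Body Body ⇒ c Body Body ⇒ c c Body ⇒ c c c

Two distinct leftmost derivations for the same string.

Ambiguous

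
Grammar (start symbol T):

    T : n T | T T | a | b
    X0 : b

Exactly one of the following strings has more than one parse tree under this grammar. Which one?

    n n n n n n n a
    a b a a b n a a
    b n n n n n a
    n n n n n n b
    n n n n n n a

a b a a b n a a

n n n n n n n a: 1 tree
a b a a b n a a: 174 trees
b n n n n n a: 1 tree
n n n n n n b: 1 tree
n n n n n n a: 1 tree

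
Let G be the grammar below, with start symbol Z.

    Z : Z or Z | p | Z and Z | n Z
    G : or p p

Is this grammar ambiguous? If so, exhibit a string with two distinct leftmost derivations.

Ambiguous

Witness: n p and p

Derivation 1: Z ⇒ Z and Z ⇒ n Z and Z ⇒ n p and Z ⇒ n p and p
Derivation 2: Z ⇒ n Z ⇒ n Z and Z ⇒ n p and Z ⇒ n p and p

Two distinct leftmost derivations for the same string.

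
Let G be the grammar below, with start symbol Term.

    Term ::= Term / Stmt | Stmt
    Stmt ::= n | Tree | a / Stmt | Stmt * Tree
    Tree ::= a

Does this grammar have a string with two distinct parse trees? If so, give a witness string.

Witness: a / a

Derivation 1: Term ⇒ Term / Stmt ⇒ Stmt / Stmt ⇒ Tree / Stmt ⇒ a / Stmt ⇒ a / Tree ⇒ a / a
Derivation 2: Term ⇒ Stmt ⇒ a / Stmt ⇒ a / Tree ⇒ a / a

Two distinct leftmost derivations for the same string.

Ambiguous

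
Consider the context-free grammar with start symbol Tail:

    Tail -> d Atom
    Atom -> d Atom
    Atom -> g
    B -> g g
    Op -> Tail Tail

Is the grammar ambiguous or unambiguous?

(B, Op are unreachable from Tail, so their rules don't affect L(Tail).) Restricted to the reachable nonterminals, every rule has the form A → t or A → t B, and no two rules for the same A share a first terminal. The grammar encodes a DFA — one run per string.

Unambiguous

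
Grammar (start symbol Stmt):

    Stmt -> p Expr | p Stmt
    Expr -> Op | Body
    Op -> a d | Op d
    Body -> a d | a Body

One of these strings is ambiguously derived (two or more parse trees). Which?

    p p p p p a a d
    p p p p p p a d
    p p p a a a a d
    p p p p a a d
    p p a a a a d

p p p p p a a d: 1 tree
p p p p p p a d: 2 trees
p p p a a a a d: 1 tree
p p p p a a d: 1 tree
p p a a a a d: 1 tree

p p p p p p a d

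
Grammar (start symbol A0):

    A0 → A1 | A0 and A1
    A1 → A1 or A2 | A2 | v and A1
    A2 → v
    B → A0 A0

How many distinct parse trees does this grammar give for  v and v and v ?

4

Parse trees for v and v and v:
  [A0 [A1 v and [A1 v and [A1 [A2 v]]]]]
  [A0 [A0 [A1 [A2 v]]] and [A1 v and [A1 [A2 v]]]]
  [A0 [A0 [A1 v and [A1 [A2 v]]]] and [A1 [A2 v]]]
  [A0 [A0 [A0 [A1 [A2 v]]] and [A1 [A2 v]]] and [A1 [A2 v]]]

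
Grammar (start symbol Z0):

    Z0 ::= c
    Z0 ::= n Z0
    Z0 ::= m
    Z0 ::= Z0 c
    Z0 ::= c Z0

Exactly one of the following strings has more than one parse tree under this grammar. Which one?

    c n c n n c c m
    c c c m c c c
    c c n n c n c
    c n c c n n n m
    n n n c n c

c c c m c c c

c n c n n c c m: 1 tree
c c c m c c c: 20 trees
c c n n c n c: 1 tree
c n c c n n n m: 1 tree
n n n c n c: 1 tree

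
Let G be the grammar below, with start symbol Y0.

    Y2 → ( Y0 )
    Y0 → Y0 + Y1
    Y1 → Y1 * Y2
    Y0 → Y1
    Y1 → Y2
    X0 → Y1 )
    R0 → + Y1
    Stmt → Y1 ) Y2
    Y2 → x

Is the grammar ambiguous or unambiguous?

Only Y0, Y1, Y2 are reachable from Y0; ignoring the rest: The grammar is stratified — Y0 handles '+' (left-recursive), Y1 handles '*', Y2 atoms. Each operator has a fixed associativity and precedence level, so every string has one parse.

Unambiguous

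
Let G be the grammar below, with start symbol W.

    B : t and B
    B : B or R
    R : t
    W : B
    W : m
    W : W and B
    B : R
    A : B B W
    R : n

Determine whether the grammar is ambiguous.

Ambiguous

Witness: t and n

Derivation 1: W ⇒ B ⇒ t and B ⇒ t and R ⇒ t and n
Derivation 2: W ⇒ W and B ⇒ B and B ⇒ R and B ⇒ t and B ⇒ t and R ⇒ t and n

Two distinct leftmost derivations for the same string.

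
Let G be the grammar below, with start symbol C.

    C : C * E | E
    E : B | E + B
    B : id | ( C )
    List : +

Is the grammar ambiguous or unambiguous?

Unambiguous

Only C, E, B are reachable from C; ignoring the rest: The grammar is stratified — C handles '*' (left-recursive), E handles '+', B atoms. Each operator has a fixed associativity and precedence level, so every string has one parse.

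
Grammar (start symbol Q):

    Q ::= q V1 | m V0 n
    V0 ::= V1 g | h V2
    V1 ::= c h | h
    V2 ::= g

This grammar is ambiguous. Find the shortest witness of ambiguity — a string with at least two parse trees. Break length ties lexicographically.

length 2: no string has ≥2 trees
length 3: no string has ≥2 trees
length 4: m h g n has 2 parse trees

Two derivations of m h g n:
  Q ⇒ m V0 n ⇒ m V1 g n ⇒ m h g n
  Q ⇒ m V0 n ⇒ m h V2 n ⇒ m h g n

m h g n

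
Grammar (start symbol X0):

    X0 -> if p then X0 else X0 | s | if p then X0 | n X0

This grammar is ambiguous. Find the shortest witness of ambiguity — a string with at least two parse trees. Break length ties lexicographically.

if p then if p then s else s

length 1: no string has ≥2 trees
length 2: no string has ≥2 trees
length 3: no string has ≥2 trees
length 4: no string has ≥2 trees
length 5: no string has ≥2 trees
length 6: no string has ≥2 trees
length 7: no string has ≥2 trees
length 8: no string has ≥2 trees
length 9: if p then if p then s else s has 2 parse trees

Two derivations of if p then if p then s else s:
  X0 ⇒ if p then X0 else X0 ⇒ if p then if p then X0 else X0 ⇒ if p then if p then s else X0 ⇒ if p then if p then s else s
  X0 ⇒ if p then X0 ⇒ if p then if p then X0 else X0 ⇒ if p then if p then s else X0 ⇒ if p then if p then s else s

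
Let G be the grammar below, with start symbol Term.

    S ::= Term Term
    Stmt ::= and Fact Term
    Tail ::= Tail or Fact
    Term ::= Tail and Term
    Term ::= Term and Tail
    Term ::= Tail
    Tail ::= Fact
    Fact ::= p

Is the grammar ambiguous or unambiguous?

Witness: p and p

Derivation 1: Term ⇒ Tail and Term ⇒ Fact and Term ⇒ p and Term ⇒ p and Tail ⇒ p and Fact ⇒ p and p
Derivation 2: Term ⇒ Term and Tail ⇒ Tail and Tail ⇒ Fact and Tail ⇒ p and Tail ⇒ p and Fact ⇒ p and p

Two distinct leftmost derivations for the same string.

Ambiguous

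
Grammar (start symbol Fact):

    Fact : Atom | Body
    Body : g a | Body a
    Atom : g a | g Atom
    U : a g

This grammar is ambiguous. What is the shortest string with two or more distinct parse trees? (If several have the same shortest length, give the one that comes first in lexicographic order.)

g a

length 2: g a has 2 parse trees

Two derivations of g a:
  Fact ⇒ Atom ⇒ g a
  Fact ⇒ Body ⇒ g a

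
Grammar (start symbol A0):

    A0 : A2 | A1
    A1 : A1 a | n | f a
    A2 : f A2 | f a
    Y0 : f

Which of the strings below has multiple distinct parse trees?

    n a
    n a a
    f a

f a

n a: 1 tree
n a a: 1 tree
f a: 2 trees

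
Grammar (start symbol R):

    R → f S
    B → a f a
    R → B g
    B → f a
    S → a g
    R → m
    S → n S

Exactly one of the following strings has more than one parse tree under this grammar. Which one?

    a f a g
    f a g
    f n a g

a f a g: 1 tree
f a g: 2 trees
f n a g: 1 tree

f a g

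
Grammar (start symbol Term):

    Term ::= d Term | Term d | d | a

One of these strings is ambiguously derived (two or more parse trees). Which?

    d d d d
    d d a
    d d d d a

d d d d

d d d d: 8 trees
d d a: 1 tree
d d d d a: 1 tree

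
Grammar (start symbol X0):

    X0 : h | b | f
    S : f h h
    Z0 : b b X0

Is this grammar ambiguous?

Only X0 is reachable from X0; ignoring the rest: The reachable rules are right-linear with at most one rule per (nonterminal, next-terminal) pair. Each input token forces the next rule, so parsing is deterministic.

Unambiguous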